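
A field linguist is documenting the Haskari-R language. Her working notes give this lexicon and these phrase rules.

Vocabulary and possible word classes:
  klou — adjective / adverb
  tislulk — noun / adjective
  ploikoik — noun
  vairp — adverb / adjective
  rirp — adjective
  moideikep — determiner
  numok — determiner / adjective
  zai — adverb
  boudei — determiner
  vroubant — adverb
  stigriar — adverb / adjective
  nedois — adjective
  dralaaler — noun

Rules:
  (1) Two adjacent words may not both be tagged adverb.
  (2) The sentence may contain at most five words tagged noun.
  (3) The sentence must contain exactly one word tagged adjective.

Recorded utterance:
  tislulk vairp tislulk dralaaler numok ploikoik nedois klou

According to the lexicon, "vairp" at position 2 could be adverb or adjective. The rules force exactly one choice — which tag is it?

Candidates per position — 1:tislulk {noun,adjective}; 2:vairp {adverb,adjective}; 3:tislulk {noun,adjective}; 4:dralaaler {noun}; 5:numok {determiner,adjective}; 6:ploikoik {noun}; 7:nedois {adjective}; 8:klou {adjective,adverb}.
Position 1: tagging it adjective would leave rule 3 unsatisfiable, so it must be noun.
Position 2: tagging it adjective would leave rule 3 unsatisfiable, so it must be adverb.
Position 3: tagging it adjective would leave rule 3 unsatisfiable, so it must be noun.
Position 5: tagging it adjective would leave rule 3 unsatisfiable, so it must be determiner.
Position 8: tagging it adjective would leave rule 3 unsatisfiable, so it must be adverb.
The unique satisfying tagging is: noun adverb noun noun determiner noun adjective adverb.
Verifying each rule — rule 1 holds; rule 2 holds; rule 3 holds.

adverb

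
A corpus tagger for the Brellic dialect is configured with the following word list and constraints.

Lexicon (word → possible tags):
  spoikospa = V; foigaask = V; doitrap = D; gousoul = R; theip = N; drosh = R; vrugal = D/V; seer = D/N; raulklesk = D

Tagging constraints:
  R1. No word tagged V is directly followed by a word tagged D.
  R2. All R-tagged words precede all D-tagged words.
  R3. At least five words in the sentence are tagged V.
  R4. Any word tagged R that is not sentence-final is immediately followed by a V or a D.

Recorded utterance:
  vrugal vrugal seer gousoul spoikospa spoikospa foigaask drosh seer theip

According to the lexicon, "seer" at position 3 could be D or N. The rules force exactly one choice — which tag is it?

N

Candidates per position — 1:vrugal {D,V}; 2:vrugal {D,V}; 3:seer {D,N}; 4:gousoul {R}; 5:spoikospa {V}; 6:spoikospa {V}; 7:foigaask {V}; 8:drosh {R}; 9:seer {D,N}; 10:theip {N}.
Word 1 cannot be D — rule 2 would then fail for every completion. It is V.
Word 2 cannot be D — rule 1 would then fail for every completion. It is V.
Word 3 cannot be D — rule 1 would then fail for every completion. It is N.
Word 9 cannot be N — rule 4 would then fail for every completion. It is D.
That leaves exactly one tagging: V V N R V V V R D N.
Verifying each rule — rule 1 ✓; rule 2 ✓; rule 3 ✓; rule 4 ✓.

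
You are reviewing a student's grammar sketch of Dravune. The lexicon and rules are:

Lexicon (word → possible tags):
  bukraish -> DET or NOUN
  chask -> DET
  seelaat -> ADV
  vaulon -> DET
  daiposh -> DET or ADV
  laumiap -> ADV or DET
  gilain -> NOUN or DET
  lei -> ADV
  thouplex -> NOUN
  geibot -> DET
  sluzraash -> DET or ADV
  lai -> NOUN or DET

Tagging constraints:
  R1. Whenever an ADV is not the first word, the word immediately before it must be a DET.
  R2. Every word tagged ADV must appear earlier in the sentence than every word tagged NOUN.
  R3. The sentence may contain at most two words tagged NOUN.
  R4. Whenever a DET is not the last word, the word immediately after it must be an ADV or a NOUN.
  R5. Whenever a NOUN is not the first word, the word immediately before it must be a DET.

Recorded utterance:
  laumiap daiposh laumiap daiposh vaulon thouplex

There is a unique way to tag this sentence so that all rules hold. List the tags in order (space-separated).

Candidates per position — 1:laumiap {ADV,DET}; 2:daiposh {DET,ADV}; 3:laumiap {ADV,DET}; 4:daiposh {DET,ADV}; 5:vaulon {DET}; 6:thouplex {NOUN}.
If word 4 were DET, no tagging could satisfy rule 4; so word 4 is ADV.
If word 3 were ADV, no tagging could satisfy rule 1; so word 3 is DET.
If word 2 were DET, no tagging could satisfy rule 4; so word 2 is ADV.
If word 1 were ADV, no tagging could satisfy rule 1; so word 1 is DET.
That leaves exactly one tagging: DET ADV DET ADV DET NOUN.
Rule-by-rule: rule 1 satisfied; rule 2 satisfied; rule 3 satisfied; rule 4 satisfied; rule 5 satisfied.

DET ADV DET ADV DET NOUN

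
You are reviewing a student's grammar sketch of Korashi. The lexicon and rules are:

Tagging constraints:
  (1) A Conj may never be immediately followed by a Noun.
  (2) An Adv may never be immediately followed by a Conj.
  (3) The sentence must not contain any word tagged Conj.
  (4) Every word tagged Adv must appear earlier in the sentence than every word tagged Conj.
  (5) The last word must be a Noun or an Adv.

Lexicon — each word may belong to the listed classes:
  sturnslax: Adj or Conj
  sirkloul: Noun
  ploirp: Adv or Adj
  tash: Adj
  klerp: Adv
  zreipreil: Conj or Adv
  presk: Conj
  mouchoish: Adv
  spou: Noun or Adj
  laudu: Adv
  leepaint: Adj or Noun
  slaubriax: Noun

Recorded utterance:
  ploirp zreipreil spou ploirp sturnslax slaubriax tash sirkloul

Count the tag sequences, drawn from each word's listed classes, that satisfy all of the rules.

Candidates per position — 1:ploirp {Adv,Adj}; 2:zreipreil {Conj,Adv}; 3:spou {Noun,Adj}; 4:ploirp {Adv,Adj}; 5:sturnslax {Adj,Conj}; 6:slaubriax {Noun}; 7:tash {Adj}; 8:sirkloul {Noun}.
There are 32 candidate sequences in total.
Checking each against the rules leaves 8 sequences.
Count = 8.

8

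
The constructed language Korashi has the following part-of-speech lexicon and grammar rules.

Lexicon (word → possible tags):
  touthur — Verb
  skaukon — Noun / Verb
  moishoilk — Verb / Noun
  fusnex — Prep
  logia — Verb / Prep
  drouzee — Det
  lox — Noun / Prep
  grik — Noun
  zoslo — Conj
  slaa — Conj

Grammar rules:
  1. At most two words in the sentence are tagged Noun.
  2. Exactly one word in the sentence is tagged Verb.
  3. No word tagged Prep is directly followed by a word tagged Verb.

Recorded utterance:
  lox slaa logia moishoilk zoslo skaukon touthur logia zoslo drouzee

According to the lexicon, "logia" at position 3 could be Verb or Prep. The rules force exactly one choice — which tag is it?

Prep

Candidates per position — 1:lox {Noun,Prep}; 2:slaa {Conj}; 3:logia {Verb,Prep}; 4:moishoilk {Verb,Noun}; 5:zoslo {Conj}; 6:skaukon {Noun,Verb}; 7:touthur {Verb}; 8:logia {Verb,Prep}; 9:zoslo {Conj}; 10:drouzee {Det}.
At position 3, choosing Verb makes rule 2 impossible to satisfy; hence Prep.
At position 4, choosing Verb makes rule 2 impossible to satisfy; hence Noun.
At position 6, choosing Verb makes rule 2 impossible to satisfy; hence Noun.
At position 8, choosing Verb makes rule 2 impossible to satisfy; hence Prep.
At position 1, choosing Noun makes rule 1 impossible to satisfy; hence Prep.
So the tagging must be: Prep Conj Prep Noun Conj Noun Verb Prep Conj Det.
Checking: rule 1 ok; rule 2 ok; rule 3 ok.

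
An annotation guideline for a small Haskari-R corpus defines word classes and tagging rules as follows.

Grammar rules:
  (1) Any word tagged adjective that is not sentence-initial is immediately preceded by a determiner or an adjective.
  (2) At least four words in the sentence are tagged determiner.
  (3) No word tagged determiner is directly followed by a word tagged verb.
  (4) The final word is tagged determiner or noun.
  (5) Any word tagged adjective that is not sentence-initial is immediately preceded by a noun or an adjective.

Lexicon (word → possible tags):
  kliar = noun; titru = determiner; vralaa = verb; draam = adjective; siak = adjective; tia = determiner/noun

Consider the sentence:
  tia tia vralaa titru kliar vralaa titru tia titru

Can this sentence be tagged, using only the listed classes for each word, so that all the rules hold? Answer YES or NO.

Candidates per position — 1:tia {determiner,noun}; 2:tia {determiner,noun}; 3:vralaa {verb}; 4:titru {determiner}; 5:kliar {noun}; 6:vralaa {verb}; 7:titru {determiner}; 8:tia {determiner,noun}; 9:titru {determiner}.
One satisfying assignment: noun noun verb determiner noun verb determiner determiner determiner.
Checking: rule 1 holds; rule 2 holds; rule 3 holds; rule 4 holds; rule 5 holds.

YES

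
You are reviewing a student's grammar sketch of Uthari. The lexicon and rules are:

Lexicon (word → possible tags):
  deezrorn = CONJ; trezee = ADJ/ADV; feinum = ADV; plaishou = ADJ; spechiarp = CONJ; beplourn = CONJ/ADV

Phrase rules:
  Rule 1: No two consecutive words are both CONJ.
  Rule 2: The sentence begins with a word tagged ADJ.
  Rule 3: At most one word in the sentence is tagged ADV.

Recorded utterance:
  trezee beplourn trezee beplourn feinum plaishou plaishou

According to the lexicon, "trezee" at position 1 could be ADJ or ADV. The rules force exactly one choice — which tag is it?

ADJ

Candidates per position — 1:trezee {ADJ,ADV}; 2:beplourn {CONJ,ADV}; 3:trezee {ADJ,ADV}; 4:beplourn {CONJ,ADV}; 5:feinum {ADV}; 6:plaishou {ADJ}; 7:plaishou {ADJ}.
Position 1: tagging it ADV would leave rule 2 unsatisfiable, so it must be ADJ.
Position 2: tagging it ADV would leave rule 3 unsatisfiable, so it must be CONJ.
Position 3: tagging it ADV would leave rule 3 unsatisfiable, so it must be ADJ.
Position 4: tagging it ADV would leave rule 3 unsatisfiable, so it must be CONJ.
That leaves exactly one tagging: ADJ CONJ ADJ CONJ ADV ADJ ADJ.
Checking: rule 1 satisfied; rule 2 satisfied; rule 3 satisfied.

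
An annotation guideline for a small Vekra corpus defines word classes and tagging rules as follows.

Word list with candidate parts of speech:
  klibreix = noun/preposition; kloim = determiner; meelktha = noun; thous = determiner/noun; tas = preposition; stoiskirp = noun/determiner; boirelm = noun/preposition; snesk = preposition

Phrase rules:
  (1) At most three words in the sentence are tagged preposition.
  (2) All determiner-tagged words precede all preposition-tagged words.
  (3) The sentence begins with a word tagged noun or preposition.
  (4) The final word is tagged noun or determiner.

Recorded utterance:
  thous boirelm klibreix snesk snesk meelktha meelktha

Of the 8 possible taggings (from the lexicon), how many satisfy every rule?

3

Candidates per position — 1:thous {determiner,noun}; 2:boirelm {noun,preposition}; 3:klibreix {noun,preposition}; 4:snesk {preposition}; 5:snesk {preposition}; 6:meelktha {noun}; 7:meelktha {noun}.
There are 8 candidate sequences in total.
The sequences that satisfy every rule: noun noun noun preposition preposition noun noun; noun noun preposition preposition preposition noun noun; noun preposition noun preposition preposition noun noun.
Count = 3.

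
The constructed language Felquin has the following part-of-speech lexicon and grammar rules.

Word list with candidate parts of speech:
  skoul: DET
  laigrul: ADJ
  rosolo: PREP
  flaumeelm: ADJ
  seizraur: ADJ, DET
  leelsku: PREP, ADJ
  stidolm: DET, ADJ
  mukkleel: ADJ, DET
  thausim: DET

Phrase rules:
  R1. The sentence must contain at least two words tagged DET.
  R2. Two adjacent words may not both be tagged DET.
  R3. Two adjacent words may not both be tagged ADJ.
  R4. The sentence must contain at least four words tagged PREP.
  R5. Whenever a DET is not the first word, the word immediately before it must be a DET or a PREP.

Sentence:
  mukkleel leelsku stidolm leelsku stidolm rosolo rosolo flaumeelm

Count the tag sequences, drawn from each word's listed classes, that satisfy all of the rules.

Candidates per position — 1:mukkleel {ADJ,DET}; 2:leelsku {PREP,ADJ}; 3:stidolm {DET,ADJ}; 4:leelsku {PREP,ADJ}; 5:stidolm {DET,ADJ}; 6:rosolo {PREP}; 7:rosolo {PREP}; 8:flaumeelm {ADJ}.
There are 32 candidate sequences in total.
The sequences that satisfy every rule: ADJ PREP DET PREP DET PREP PREP ADJ; DET PREP DET PREP DET PREP PREP ADJ; DET PREP DET PREP ADJ PREP PREP ADJ; DET PREP ADJ PREP DET PREP PREP ADJ.
Count = 4.

4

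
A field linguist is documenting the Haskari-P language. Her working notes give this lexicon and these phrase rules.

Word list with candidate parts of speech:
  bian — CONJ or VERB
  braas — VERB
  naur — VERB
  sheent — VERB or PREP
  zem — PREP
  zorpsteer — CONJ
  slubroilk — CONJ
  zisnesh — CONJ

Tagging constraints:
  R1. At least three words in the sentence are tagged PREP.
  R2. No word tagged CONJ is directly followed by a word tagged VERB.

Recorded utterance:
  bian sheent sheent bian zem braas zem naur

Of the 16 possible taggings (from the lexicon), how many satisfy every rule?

Candidates per position — 1:bian {CONJ,VERB}; 2:sheent {VERB,PREP}; 3:sheent {VERB,PREP}; 4:bian {CONJ,VERB}; 5:zem {PREP}; 6:braas {VERB}; 7:zem {PREP}; 8:naur {VERB}.
There are 16 candidate sequences in total.
Checking each against the rules leaves 10 sequences.
Count = 10.

10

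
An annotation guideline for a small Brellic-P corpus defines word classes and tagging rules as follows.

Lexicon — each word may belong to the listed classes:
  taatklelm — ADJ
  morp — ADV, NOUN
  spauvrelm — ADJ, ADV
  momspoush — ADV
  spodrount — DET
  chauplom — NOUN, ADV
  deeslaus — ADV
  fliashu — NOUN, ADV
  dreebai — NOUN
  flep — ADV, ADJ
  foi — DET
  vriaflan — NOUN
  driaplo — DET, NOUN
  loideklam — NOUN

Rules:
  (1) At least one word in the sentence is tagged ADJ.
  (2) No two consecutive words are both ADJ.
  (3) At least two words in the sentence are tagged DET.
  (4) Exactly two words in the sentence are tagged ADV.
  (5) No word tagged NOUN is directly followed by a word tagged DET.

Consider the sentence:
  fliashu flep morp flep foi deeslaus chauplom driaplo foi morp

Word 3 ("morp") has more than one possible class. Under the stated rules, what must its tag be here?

Candidates per position — 1:fliashu {NOUN,ADV}; 2:flep {ADV,ADJ}; 3:morp {ADV,NOUN}; 4:flep {ADV,ADJ}; 5:foi {DET}; 6:deeslaus {ADV}; 7:chauplom {NOUN,ADV}; 8:driaplo {DET,NOUN}; 9:foi {DET}; 10:morp {ADV,NOUN}.
Word 7 cannot be NOUN — rule 5 would then fail for every completion. It is ADV.
Word 8 cannot be NOUN — rule 5 would then fail for every completion. It is DET.
Word 10 cannot be ADV — rule 4 would then fail for every completion. It is NOUN.
Word 1 cannot be ADV — rule 4 would then fail for every completion. It is NOUN.
Word 2 cannot be ADV — rule 4 would then fail for every completion. It is ADJ.
Word 3 cannot be ADV — rule 4 would then fail for every completion. It is NOUN.
Word 4 cannot be ADV — rule 4 would then fail for every completion. It is ADJ.
That leaves exactly one tagging: NOUN ADJ NOUN ADJ DET ADV ADV DET DET NOUN.
Check: rule 1 ok; rule 2 ok; rule 3 ok; rule 4 ok; rule 5 ok.

NOUN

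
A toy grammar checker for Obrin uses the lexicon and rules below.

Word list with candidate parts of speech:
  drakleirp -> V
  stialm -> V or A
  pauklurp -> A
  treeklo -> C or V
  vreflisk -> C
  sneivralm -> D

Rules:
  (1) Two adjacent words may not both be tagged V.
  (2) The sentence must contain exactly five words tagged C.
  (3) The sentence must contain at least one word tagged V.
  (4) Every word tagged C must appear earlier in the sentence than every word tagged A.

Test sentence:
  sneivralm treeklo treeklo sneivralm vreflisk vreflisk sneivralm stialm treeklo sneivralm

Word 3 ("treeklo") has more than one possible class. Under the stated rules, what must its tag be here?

Candidates per position — 1:sneivralm {D}; 2:treeklo {C,V}; 3:treeklo {C,V}; 4:sneivralm {D}; 5:vreflisk {C}; 6:vreflisk {C}; 7:sneivralm {D}; 8:stialm {V,A}; 9:treeklo {C,V}; 10:sneivralm {D}.
Position 2: tagging it V would leave rule 2 unsatisfiable, so it must be C.
Position 3: tagging it V would leave rule 2 unsatisfiable, so it must be C.
Position 9: tagging it V would leave rule 2 unsatisfiable, so it must be C.
Position 8: tagging it A would leave rule 3 unsatisfiable, so it must be V.
The unique satisfying tagging is: D C C D C C D V C D.
Checking: rule 1 ok; rule 2 ok; rule 3 ok; rule 4 ok.

C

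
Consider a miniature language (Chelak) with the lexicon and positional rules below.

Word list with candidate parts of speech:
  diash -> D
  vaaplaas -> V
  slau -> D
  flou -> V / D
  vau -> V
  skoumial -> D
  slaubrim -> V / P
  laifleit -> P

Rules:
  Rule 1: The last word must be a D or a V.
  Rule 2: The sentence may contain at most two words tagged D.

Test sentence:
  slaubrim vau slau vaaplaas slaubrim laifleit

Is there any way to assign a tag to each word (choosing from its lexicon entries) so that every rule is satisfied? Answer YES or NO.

NO

Candidates per position — 1:slaubrim {V,P}; 2:vau {V}; 3:slau {D}; 4:vaaplaas {V}; 5:slaubrim {V,P}; 6:laifleit {P}.
Rule 1 cannot be satisfied by any choice of tags from the lexicon.
So there is no consistent tagging.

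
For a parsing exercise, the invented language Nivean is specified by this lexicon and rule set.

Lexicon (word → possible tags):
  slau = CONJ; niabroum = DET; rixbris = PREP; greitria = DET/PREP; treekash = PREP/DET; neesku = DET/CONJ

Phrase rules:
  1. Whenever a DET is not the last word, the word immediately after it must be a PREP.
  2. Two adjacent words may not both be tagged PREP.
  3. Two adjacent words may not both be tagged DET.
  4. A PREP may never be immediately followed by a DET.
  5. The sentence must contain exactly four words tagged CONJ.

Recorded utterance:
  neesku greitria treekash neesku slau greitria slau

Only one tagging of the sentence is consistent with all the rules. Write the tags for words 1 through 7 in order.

Candidates per position — 1:neesku {DET,CONJ}; 2:greitria {DET,PREP}; 3:treekash {PREP,DET}; 4:neesku {DET,CONJ}; 5:slau {CONJ}; 6:greitria {DET,PREP}; 7:slau {CONJ}.
At position 1, choosing DET makes rule 5 impossible to satisfy; hence CONJ.
At position 3, choosing DET makes rule 1 impossible to satisfy; hence PREP.
At position 4, choosing DET makes rule 1 impossible to satisfy; hence CONJ.
At position 6, choosing DET makes rule 1 impossible to satisfy; hence PREP.
At position 2, choosing PREP makes rule 2 impossible to satisfy; hence DET.
The only consistent sequence is: CONJ DET PREP CONJ CONJ PREP CONJ.
Checking: rule 1 holds; rule 2 holds; rule 3 holds; rule 4 holds; rule 5 holds.

CONJ DET PREP CONJ CONJ PREP CONJ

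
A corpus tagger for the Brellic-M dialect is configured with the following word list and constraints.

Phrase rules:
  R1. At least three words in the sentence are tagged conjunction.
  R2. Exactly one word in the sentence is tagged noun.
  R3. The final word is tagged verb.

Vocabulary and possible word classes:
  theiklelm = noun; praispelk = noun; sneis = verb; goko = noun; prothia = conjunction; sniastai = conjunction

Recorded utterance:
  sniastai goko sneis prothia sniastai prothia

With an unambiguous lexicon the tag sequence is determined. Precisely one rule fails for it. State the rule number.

Fixed tagging: conjunction noun verb conjunction conjunction conjunction.
Applying the rules: R1 ok, R2 ok, R3 fails.
Only rule 3 fails.

3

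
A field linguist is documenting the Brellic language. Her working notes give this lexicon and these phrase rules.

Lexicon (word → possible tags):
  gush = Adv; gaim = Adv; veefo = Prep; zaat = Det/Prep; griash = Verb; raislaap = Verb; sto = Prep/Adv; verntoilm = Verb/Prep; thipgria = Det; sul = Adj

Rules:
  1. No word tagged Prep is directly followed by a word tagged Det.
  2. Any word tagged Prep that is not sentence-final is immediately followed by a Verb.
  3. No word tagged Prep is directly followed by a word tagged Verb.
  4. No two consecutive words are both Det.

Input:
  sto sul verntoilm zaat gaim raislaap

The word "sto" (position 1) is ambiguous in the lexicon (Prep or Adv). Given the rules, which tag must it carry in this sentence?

Adv

Candidates per position — 1:sto {Prep,Adv}; 2:sul {Adj}; 3:verntoilm {Verb,Prep}; 4:zaat {Det,Prep}; 5:gaim {Adv}; 6:raislaap {Verb}.
Position 1: Prep is ruled out by rule 2; that leaves Adv.
Position 3: Prep is ruled out by rule 2; that leaves Verb.
Position 4: Prep is ruled out by rule 2; that leaves Det.
That leaves exactly one tagging: Adv Adj Verb Det Adv Verb.
Check: rule 1 satisfied; rule 2 satisfied; rule 3 satisfied; rule 4 satisfied.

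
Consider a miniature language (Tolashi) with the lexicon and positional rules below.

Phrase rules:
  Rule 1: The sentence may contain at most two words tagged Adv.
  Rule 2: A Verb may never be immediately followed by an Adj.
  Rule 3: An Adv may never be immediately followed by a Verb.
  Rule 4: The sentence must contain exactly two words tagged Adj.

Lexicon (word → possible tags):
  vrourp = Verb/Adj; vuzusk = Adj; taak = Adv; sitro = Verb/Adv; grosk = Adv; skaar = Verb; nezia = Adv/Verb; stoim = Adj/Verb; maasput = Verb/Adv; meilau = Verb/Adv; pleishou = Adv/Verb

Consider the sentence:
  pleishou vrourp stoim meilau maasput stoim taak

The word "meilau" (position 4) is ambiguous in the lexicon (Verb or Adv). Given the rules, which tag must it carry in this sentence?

Verb

Candidates per position — 1:pleishou {Adv,Verb}; 2:vrourp {Verb,Adj}; 3:stoim {Adj,Verb}; 4:meilau {Verb,Adv}; 5:maasput {Verb,Adv}; 6:stoim {Adj,Verb}; 7:taak {Adv}.
Position 4: the remaining choice is settled jointly with positions 1, 2, 3, 5, 6 — only Verb at position 4 is part of a tagging that satisfies every rule.
The only consistent sequence is: Adv Adj Adj Verb Verb Verb Adv.
Rule-by-rule: rule 1 ok; rule 2 ok; rule 3 ok; rule 4 ok.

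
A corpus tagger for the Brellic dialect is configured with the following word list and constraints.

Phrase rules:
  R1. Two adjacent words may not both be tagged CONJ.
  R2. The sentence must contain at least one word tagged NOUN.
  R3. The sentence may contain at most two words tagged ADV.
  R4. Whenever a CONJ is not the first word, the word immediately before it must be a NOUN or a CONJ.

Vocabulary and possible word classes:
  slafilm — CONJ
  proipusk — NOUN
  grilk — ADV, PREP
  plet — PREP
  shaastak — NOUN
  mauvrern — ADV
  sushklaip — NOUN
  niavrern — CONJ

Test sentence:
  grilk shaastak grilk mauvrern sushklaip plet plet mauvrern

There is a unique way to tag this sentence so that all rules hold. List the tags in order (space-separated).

Candidates per position — 1:grilk {ADV,PREP}; 2:shaastak {NOUN}; 3:grilk {ADV,PREP}; 4:mauvrern {ADV}; 5:sushklaip {NOUN}; 6:plet {PREP}; 7:plet {PREP}; 8:mauvrern {ADV}.
Position 1: tagging it ADV would leave rule 3 unsatisfiable, so it must be PREP.
Position 3: tagging it ADV would leave rule 3 unsatisfiable, so it must be PREP.
So the tagging must be: PREP NOUN PREP ADV NOUN PREP PREP ADV.
Verifying each rule — rule 1 ok; rule 2 ok; rule 3 ok; rule 4 ok.

PREP NOUN PREP ADV NOUN PREP PREP ADV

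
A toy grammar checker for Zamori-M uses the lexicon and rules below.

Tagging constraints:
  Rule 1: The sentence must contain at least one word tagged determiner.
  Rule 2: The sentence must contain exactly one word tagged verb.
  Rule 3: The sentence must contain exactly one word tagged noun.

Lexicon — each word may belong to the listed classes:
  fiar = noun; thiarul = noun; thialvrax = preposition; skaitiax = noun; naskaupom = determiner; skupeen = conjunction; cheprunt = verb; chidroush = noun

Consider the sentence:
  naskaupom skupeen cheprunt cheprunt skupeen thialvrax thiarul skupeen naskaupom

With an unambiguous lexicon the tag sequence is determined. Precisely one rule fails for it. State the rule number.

2

Fixed tagging: determiner conjunction verb verb conjunction preposition noun conjunction determiner.
Rule check: R1 ✓, R2 ✗, R3 ✓.
Only rule 2 fails.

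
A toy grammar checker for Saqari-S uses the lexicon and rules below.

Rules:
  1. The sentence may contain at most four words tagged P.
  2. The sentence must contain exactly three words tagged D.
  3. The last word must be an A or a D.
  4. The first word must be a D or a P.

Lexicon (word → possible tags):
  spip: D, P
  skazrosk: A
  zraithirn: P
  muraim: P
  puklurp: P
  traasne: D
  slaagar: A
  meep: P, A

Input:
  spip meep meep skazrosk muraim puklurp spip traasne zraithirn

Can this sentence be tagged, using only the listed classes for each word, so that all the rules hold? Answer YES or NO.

NO

Candidates per position — 1:spip {D,P}; 2:meep {P,A}; 3:meep {P,A}; 4:skazrosk {A}; 5:muraim {P}; 6:puklurp {P}; 7:spip {D,P}; 8:traasne {D}; 9:zraithirn {P}.
Rule 3 cannot be satisfied by any choice of tags from the lexicon.
So there is no consistent tagging.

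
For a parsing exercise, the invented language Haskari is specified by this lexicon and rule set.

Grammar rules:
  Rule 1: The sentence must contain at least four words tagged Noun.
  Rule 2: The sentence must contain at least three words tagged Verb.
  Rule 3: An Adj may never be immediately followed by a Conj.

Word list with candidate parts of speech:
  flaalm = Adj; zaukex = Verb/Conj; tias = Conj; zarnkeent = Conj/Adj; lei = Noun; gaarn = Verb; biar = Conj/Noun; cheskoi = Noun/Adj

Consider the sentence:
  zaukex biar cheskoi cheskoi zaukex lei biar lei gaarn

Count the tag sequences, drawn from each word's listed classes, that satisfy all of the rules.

11

Candidates per position — 1:zaukex {Verb,Conj}; 2:biar {Conj,Noun}; 3:cheskoi {Noun,Adj}; 4:cheskoi {Noun,Adj}; 5:zaukex {Verb,Conj}; 6:lei {Noun}; 7:biar {Conj,Noun}; 8:lei {Noun}; 9:gaarn {Verb}.
There are 64 candidate sequences in total.
Checking each against the rules leaves 11 sequences.
Count = 11.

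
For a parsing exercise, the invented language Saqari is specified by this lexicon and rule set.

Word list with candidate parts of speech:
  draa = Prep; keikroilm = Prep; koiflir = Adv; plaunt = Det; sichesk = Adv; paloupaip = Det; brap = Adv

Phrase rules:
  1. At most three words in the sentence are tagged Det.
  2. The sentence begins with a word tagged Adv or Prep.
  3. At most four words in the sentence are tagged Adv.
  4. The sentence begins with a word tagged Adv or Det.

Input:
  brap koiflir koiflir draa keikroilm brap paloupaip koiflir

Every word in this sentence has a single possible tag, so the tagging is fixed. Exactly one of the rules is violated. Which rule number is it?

3

Fixed tagging: Adv Adv Adv Prep Prep Adv Det Adv.
Checking each rule: R1 holds, R2 holds, R3 violated, R4 holds.
Only rule 3 fails.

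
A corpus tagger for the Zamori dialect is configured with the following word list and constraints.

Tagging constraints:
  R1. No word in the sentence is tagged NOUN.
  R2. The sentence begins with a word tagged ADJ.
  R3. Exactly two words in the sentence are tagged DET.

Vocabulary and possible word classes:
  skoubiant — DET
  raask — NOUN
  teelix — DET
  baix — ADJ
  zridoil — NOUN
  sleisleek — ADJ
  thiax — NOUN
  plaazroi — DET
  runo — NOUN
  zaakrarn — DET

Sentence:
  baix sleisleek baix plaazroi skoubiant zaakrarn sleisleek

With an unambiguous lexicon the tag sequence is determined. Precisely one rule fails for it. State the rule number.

Fixed tagging: ADJ ADJ ADJ DET DET DET ADJ.
Rule check: R1 pass, R2 pass, R3 fail.
Only rule 3 fails.

3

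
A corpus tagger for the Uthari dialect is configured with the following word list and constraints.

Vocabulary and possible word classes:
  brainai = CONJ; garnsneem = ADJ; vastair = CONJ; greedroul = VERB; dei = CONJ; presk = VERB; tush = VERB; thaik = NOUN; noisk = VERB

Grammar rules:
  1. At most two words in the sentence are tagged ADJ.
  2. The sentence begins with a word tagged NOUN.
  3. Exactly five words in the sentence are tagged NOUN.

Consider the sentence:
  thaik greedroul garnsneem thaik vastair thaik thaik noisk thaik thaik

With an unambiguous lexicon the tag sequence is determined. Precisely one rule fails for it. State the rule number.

3

Fixed tagging: NOUN VERB ADJ NOUN CONJ NOUN NOUN VERB NOUN NOUN.
Checking each rule: R1 ✓, R2 ✓, R3 ✗.
Only rule 3 fails.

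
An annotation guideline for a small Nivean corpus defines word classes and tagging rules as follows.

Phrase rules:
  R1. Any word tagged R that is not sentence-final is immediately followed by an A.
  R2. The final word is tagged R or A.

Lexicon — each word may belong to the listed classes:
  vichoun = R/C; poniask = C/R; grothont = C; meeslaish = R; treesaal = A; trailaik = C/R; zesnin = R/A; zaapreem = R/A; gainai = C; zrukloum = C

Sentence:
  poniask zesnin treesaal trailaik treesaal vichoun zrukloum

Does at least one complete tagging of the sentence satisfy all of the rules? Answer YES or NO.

Candidates per position — 1:poniask {C,R}; 2:zesnin {R,A}; 3:treesaal {A}; 4:trailaik {C,R}; 5:treesaal {A}; 6:vichoun {R,C}; 7:zrukloum {C}.
Rule 2 cannot be satisfied by any choice of tags from the lexicon.
So there is no consistent tagging.

NO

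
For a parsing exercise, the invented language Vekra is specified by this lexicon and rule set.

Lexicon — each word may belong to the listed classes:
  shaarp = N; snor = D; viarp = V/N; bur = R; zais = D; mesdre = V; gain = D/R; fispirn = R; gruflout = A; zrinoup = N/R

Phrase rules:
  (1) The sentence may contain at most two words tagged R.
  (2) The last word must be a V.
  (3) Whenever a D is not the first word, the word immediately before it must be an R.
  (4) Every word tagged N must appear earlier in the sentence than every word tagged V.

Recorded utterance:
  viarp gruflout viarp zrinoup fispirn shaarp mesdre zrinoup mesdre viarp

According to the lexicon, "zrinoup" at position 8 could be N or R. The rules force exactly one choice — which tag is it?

R

Candidates per position — 1:viarp {V,N}; 2:gruflout {A}; 3:viarp {V,N}; 4:zrinoup {N,R}; 5:fispirn {R}; 6:shaarp {N}; 7:mesdre {V}; 8:zrinoup {N,R}; 9:mesdre {V}; 10:viarp {V,N}.
Position 1: V is ruled out by rule 4; that leaves N.
Position 3: V is ruled out by rule 4; that leaves N.
Position 8: N is ruled out by rule 4; that leaves R.
Position 10: N is ruled out by rule 2; that leaves V.
Position 4: R is ruled out by rule 1; that leaves N.
That leaves exactly one tagging: N A N N R N V R V V.
Rule-by-rule: rule 1 ✓; rule 2 ✓; rule 3 ✓; rule 4 ✓.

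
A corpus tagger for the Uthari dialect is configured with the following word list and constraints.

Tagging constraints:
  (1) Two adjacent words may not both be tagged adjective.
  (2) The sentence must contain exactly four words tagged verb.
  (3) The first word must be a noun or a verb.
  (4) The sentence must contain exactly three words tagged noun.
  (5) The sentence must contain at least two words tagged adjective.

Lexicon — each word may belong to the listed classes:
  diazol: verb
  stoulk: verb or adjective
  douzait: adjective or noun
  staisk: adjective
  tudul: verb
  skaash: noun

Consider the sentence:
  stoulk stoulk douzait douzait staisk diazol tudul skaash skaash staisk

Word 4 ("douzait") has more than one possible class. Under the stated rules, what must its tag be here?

Candidates per position — 1:stoulk {verb,adjective}; 2:stoulk {verb,adjective}; 3:douzait {adjective,noun}; 4:douzait {adjective,noun}; 5:staisk {adjective}; 6:diazol {verb}; 7:tudul {verb}; 8:skaash {noun}; 9:skaash {noun}; 10:staisk {adjective}.
Word 1 cannot be adjective — rule 2 would then fail for every completion. It is verb.
Word 2 cannot be adjective — rule 2 would then fail for every completion. It is verb.
Word 4 cannot be adjective — rule 1 would then fail for every completion. It is noun.
Word 3 cannot be noun — rule 4 would then fail for every completion. It is adjective.
That leaves exactly one tagging: verb verb adjective noun adjective verb verb noun noun adjective.
Rule-by-rule: rule 1 ok; rule 2 ok; rule 3 ok; rule 4 ok; rule 5 ok.

noun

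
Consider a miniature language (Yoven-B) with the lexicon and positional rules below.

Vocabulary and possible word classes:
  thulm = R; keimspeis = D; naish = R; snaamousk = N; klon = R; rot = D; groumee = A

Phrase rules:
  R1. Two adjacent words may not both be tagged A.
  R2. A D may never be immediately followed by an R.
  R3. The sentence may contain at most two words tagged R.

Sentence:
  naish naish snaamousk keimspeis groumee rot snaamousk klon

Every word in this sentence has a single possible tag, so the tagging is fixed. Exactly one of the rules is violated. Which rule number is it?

3

Fixed tagging: R R N D A D N R.
Rule check: R1 ✓, R2 ✓, R3 ✗.
Only rule 3 fails.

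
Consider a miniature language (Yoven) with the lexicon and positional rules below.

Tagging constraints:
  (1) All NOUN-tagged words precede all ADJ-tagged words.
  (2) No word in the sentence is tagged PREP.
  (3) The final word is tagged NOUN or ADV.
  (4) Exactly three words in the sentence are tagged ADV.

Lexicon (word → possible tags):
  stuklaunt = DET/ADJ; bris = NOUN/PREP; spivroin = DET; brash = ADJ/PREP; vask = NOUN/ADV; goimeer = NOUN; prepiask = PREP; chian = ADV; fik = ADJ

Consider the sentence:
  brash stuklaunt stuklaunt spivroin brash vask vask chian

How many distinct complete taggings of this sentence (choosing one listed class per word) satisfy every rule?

4

Candidates per position — 1:brash {ADJ,PREP}; 2:stuklaunt {DET,ADJ}; 3:stuklaunt {DET,ADJ}; 4:spivroin {DET}; 5:brash {ADJ,PREP}; 6:vask {NOUN,ADV}; 7:vask {NOUN,ADV}; 8:chian {ADV}.
There are 64 candidate sequences in total.
The sequences that satisfy every rule: ADJ DET DET DET ADJ ADV ADV ADV; ADJ DET ADJ DET ADJ ADV ADV ADV; ADJ ADJ DET DET ADJ ADV ADV ADV; ADJ ADJ ADJ DET ADJ ADV ADV ADV.
Count = 4.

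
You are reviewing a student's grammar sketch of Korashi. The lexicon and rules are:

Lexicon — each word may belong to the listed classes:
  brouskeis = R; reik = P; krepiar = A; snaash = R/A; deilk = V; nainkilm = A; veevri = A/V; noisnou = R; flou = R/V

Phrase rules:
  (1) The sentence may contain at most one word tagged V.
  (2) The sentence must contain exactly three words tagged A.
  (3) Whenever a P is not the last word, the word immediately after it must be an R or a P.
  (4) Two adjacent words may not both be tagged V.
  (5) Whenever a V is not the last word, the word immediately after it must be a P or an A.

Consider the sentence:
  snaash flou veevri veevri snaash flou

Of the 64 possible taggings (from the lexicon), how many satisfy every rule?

Candidates per position — 1:snaash {R,A}; 2:flou {R,V}; 3:veevri {A,V}; 4:veevri {A,V}; 5:snaash {R,A}; 6:flou {R,V}.
There are 64 candidate sequences in total.
Checking each against the rules leaves 8 sequences.
Count = 8.

8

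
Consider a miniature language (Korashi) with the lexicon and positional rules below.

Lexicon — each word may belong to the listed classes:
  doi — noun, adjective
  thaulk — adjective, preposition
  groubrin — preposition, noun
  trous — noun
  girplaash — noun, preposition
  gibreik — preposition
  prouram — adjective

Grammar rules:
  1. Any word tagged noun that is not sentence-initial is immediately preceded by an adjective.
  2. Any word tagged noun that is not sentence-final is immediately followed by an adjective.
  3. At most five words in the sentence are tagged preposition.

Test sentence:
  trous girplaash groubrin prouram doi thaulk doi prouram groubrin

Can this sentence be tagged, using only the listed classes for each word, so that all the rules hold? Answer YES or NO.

Candidates per position — 1:trous {noun}; 2:girplaash {noun,preposition}; 3:groubrin {preposition,noun}; 4:prouram {adjective}; 5:doi {noun,adjective}; 6:thaulk {adjective,preposition}; 7:doi {noun,adjective}; 8:prouram {adjective}; 9:groubrin {preposition,noun}.
Rule 2 cannot be satisfied by any choice of tags from the lexicon.
So there is no consistent tagging.

NO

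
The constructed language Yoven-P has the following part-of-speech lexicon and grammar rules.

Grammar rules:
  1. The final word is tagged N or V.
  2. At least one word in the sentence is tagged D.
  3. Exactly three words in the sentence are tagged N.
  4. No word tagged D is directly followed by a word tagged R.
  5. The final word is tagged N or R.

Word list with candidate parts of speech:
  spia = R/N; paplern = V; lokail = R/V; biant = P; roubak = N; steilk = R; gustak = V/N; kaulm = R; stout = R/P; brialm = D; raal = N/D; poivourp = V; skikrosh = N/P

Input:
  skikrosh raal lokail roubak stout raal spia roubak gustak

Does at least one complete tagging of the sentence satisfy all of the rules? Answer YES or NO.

NO

Candidates per position — 1:skikrosh {N,P}; 2:raal {N,D}; 3:lokail {R,V}; 4:roubak {N}; 5:stout {R,P}; 6:raal {N,D}; 7:spia {R,N}; 8:roubak {N}; 9:gustak {V,N}.
Every candidate sequence violates at least one rule; no consistent tagging exists.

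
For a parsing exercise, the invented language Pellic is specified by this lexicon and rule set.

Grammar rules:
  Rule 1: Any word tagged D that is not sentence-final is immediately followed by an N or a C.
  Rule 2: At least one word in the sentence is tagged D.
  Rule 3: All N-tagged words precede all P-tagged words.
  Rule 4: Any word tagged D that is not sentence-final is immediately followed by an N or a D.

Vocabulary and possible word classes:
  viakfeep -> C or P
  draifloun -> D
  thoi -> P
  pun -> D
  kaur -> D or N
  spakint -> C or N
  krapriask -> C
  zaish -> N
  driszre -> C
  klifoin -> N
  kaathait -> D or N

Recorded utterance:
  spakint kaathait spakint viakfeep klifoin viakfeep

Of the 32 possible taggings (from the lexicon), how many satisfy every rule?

Candidates per position — 1:spakint {C,N}; 2:kaathait {D,N}; 3:spakint {C,N}; 4:viakfeep {C,P}; 5:klifoin {N}; 6:viakfeep {C,P}.
There are 32 candidate sequences in total.
The sequences that satisfy every rule: C D N C N C; C D N C N P; N D N C N C; N D N C N P.
Count = 4.

4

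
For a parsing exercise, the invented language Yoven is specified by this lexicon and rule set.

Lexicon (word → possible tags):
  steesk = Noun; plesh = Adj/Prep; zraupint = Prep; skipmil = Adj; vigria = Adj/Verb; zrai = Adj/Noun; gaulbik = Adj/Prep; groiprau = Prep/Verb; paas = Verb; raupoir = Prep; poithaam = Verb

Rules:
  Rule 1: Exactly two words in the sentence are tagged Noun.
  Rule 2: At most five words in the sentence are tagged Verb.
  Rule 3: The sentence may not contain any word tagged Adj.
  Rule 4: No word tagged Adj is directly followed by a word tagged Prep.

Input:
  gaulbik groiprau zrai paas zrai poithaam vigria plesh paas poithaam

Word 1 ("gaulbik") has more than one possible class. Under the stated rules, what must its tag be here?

Candidates per position — 1:gaulbik {Adj,Prep}; 2:groiprau {Prep,Verb}; 3:zrai {Adj,Noun}; 4:paas {Verb}; 5:zrai {Adj,Noun}; 6:poithaam {Verb}; 7:vigria {Adj,Verb}; 8:plesh {Adj,Prep}; 9:paas {Verb}; 10:poithaam {Verb}.
Position 1: tagging it Adj would leave rule 3 unsatisfiable, so it must be Prep.
Position 3: tagging it Adj would leave rule 1 unsatisfiable, so it must be Noun.
Position 5: tagging it Adj would leave rule 1 unsatisfiable, so it must be Noun.
Position 7: tagging it Adj would leave rule 3 unsatisfiable, so it must be Verb.
Position 8: tagging it Adj would leave rule 3 unsatisfiable, so it must be Prep.
Position 2: tagging it Verb would leave rule 2 unsatisfiable, so it must be Prep.
The unique satisfying tagging is: Prep Prep Noun Verb Noun Verb Verb Prep Verb Verb.
Checking: rule 1 ✓; rule 2 ✓; rule 3 ✓; rule 4 ✓.

Prep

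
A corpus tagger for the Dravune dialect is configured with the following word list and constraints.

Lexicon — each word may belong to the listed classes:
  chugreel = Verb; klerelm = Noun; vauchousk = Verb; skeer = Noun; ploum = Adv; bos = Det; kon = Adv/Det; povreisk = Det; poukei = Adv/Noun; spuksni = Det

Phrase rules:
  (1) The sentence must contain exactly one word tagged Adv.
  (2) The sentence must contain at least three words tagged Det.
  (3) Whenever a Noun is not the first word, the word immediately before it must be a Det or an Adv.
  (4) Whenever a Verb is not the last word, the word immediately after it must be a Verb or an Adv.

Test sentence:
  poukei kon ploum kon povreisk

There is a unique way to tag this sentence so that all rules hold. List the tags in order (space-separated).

Candidates per position — 1:poukei {Adv,Noun}; 2:kon {Adv,Det}; 3:ploum {Adv}; 4:kon {Adv,Det}; 5:povreisk {Det}.
If word 1 were Adv, no tagging could satisfy rule 1; so word 1 is Noun.
If word 2 were Adv, no tagging could satisfy rule 1; so word 2 is Det.
If word 4 were Adv, no tagging could satisfy rule 1; so word 4 is Det.
So the tagging must be: Noun Det Adv Det Det.
Check: rule 1 holds; rule 2 holds; rule 3 holds; rule 4 holds.

Noun Det Adv Det Det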